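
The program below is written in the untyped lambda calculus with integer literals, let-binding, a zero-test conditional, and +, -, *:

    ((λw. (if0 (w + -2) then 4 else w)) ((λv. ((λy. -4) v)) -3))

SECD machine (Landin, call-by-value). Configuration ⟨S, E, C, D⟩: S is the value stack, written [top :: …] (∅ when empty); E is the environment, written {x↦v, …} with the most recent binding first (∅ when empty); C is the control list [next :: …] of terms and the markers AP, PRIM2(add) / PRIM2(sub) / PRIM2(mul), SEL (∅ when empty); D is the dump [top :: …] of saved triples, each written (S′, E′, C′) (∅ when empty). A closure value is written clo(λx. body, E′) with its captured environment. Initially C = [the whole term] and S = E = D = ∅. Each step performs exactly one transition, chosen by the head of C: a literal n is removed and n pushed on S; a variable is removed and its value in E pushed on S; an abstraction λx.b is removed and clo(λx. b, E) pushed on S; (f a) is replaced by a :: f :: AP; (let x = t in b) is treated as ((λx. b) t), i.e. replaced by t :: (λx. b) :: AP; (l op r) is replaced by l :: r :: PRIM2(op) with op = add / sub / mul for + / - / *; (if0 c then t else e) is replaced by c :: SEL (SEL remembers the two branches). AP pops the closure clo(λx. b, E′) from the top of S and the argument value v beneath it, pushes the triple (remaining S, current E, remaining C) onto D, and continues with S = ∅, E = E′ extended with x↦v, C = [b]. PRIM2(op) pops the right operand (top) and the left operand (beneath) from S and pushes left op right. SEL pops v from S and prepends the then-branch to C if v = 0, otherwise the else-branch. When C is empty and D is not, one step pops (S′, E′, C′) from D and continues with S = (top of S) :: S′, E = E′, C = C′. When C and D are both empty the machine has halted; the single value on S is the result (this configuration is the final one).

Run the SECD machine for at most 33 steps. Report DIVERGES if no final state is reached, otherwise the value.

Answer: -4

Machine steps:
step 0: ⟨S=∅; E=∅; C=[((λw. (if0 (w + -2) then 4 else w)) ((λv. ((λy. -4) v)) -3))]; D=∅⟩
step 1: ⟨S=∅; E=∅; C=[((λv. ((λy. -4) v)) -3) :: (λw. (if0 (w + -2) then 4 else w)) :: AP]; D=∅⟩
step 2: ⟨S=∅; E=∅; C=[-3 :: (λv. ((λy. -4) v)) :: AP :: (λw. (if0 (w + -2) then 4 else w)) :: AP]; D=∅⟩
step 3: ⟨S=[-3]; E=∅; C=[(λv. ((λy. -4) v)) :: AP :: (λw. (if0 (w + -2) then 4 else w)) :: AP]; D=∅⟩
step 4: ⟨S=[clo(λv. ((λy. -4) v), ∅) :: -3]; E=∅; C=[AP :: (λw. (if0 (w + -2) then 4 else w)) :: AP]; D=∅⟩
step 5: ⟨S=∅; E={v↦-3}; C=[((λy. -4) v)]; D=[(∅, ∅, [(λw. (if0 (w + -2) then 4 else w)) :: AP])]⟩
step 6: ⟨S=∅; E={v↦-3}; C=[v :: (λy. -4) :: AP]; D=[(∅, ∅, [(λw. (if0 (w + -2) then 4 else w)) :: AP])]⟩
step 7: ⟨S=[-3]; E={v↦-3}; C=[(λy. -4) :: AP]; D=[(∅, ∅, [(λw. (if0 (w + -2) then 4 else w)) :: AP])]⟩
step 8: ⟨S=[clo(λy. -4, {v↦-3}) :: -3]; E={v↦-3}; C=[AP]; D=[(∅, ∅, [(λw. (if0 (w + -2) then 4 else w)) :: AP])]⟩
step 9: ⟨S=∅; E={y↦-3, v↦-3}; C=[-4]; D=[(∅, {v↦-3}, ∅) :: (∅, ∅, [(λw. (if0 (w + -2) then 4 else w)) :: AP])]⟩
step 10: ⟨S=[-4]; E={y↦-3, v↦-3}; C=∅; D=[(∅, {v↦-3}, ∅) :: (∅, ∅, [(λw. (if0 (w + -2) then 4 else w)) :: AP])]⟩
step 11: ⟨S=[-4]; E={v↦-3}; C=∅; D=[(∅, ∅, [(λw. (if0 (w + -2) then 4 else w)) :: AP])]⟩
step 12: ⟨S=[-4]; E=∅; C=[(λw. (if0 (w + -2) then 4 else w)) :: AP]; D=∅⟩
step 13: ⟨S=[clo(λw. (if0 (w + -2) then 4 else w), ∅) :: -4]; E=∅; C=[AP]; D=∅⟩
step 14: ⟨S=∅; E={w↦-4}; C=[(if0 (w + -2) then 4 else w)]; D=[(∅, ∅, ∅)]⟩
step 15: ⟨S=∅; E={w↦-4}; C=[(w + -2) :: SEL]; D=[(∅, ∅, ∅)]⟩
step 16: ⟨S=∅; E={w↦-4}; C=[w :: -2 :: PRIM2(add) :: SEL]; D=[(∅, ∅, ∅)]⟩
step 17: ⟨S=[-4]; E={w↦-4}; C=[-2 :: PRIM2(add) :: SEL]; D=[(∅, ∅, ∅)]⟩
step 18: ⟨S=[-2 :: -4]; E={w↦-4}; C=[PRIM2(add) :: SEL]; D=[(∅, ∅, ∅)]⟩
step 19: ⟨S=[-6]; E={w↦-4}; C=[SEL]; D=[(∅, ∅, ∅)]⟩
step 20: ⟨S=∅; E={w↦-4}; C=[w]; D=[(∅, ∅, ∅)]⟩
step 21: ⟨S=[-4]; E={w↦-4}; C=∅; D=[(∅, ∅, ∅)]⟩
step 22: ⟨S=[-4]; E=∅; C=∅; D=∅⟩
→ final value -4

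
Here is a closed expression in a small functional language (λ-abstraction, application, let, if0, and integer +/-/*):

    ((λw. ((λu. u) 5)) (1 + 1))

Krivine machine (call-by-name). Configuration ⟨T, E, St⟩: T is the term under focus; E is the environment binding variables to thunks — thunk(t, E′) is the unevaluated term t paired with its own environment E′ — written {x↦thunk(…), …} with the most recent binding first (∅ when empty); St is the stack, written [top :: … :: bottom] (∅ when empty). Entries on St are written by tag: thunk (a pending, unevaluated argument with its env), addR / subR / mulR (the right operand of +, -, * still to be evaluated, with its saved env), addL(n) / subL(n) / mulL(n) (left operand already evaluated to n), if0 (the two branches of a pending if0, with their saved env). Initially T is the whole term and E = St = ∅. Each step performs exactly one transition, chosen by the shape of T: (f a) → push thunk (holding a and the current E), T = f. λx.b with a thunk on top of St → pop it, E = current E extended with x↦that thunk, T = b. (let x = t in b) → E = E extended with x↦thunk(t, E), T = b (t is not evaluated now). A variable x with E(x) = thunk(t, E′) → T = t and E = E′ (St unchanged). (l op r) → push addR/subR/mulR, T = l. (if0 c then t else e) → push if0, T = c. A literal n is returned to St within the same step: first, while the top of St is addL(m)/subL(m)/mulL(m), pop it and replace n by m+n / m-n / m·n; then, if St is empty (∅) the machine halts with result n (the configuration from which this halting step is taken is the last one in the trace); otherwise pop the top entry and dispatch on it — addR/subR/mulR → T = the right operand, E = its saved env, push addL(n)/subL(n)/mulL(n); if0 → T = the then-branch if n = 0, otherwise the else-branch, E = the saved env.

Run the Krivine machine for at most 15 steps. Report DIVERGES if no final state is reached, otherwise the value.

[0] <T=((λw. ((λu. u) 5)) (1 + 1)), E=∅, St=∅>
[1] <T=(λw. ((λu. u) 5)), E=∅, St=[thunk]>
[2] <T=((λu. u) 5), E={w↦thunk((1 + 1), ∅)}, St=∅>
[3] <T=(λu. u), E={w↦thunk((1 + 1), ∅)}, St=[thunk]>
[4] <T=u, E={u↦thunk(5, {w↦thunk((1 + 1), ∅)}), w↦thunk((1 + 1), ∅)}, St=∅>
[5] <T=5, E={w↦thunk((1 + 1), ∅)}, St=∅>
→ final value 5

Answer: 5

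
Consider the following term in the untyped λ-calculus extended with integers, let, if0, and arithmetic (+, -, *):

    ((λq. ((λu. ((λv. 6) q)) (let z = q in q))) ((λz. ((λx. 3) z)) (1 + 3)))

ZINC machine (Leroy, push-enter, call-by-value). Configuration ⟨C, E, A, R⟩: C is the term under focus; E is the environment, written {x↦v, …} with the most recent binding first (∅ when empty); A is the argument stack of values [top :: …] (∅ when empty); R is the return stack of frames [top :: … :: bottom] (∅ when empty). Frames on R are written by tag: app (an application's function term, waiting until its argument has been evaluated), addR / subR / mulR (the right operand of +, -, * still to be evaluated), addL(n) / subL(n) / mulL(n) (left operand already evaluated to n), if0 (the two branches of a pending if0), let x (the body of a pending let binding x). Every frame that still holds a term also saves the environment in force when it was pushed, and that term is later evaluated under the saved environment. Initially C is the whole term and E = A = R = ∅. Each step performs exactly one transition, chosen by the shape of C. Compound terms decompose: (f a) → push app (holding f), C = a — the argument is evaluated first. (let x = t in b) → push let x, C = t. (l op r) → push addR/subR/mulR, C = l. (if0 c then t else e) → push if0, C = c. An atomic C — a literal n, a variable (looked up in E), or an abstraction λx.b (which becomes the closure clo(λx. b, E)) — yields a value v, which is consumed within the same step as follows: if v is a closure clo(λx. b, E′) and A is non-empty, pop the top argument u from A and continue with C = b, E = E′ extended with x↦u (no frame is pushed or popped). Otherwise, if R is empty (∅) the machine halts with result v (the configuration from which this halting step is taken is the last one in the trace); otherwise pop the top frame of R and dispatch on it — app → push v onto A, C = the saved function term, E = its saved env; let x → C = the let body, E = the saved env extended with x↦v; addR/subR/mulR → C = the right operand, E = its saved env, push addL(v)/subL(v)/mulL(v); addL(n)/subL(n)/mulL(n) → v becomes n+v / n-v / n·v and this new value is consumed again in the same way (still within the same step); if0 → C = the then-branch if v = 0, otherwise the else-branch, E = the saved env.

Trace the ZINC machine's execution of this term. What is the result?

Answer: 6

Derivation:
t=0: <C=((λq. ((λu. ((λv. 6) q)) (let z = q in q))) ((λz. ((λx. 3) z)) (1 + 3))), E=∅, A=∅, R=∅>
t=1: <C=((λz. ((λx. 3) z)) (1 + 3)), E=∅, A=∅, R=[app]>
t=2: <C=(1 + 3), E=∅, A=∅, R=[app :: app]>
t=3: <C=1, E=∅, A=∅, R=[addR :: app :: app]>
t=4: <C=3, E=∅, A=∅, R=[addL(1) :: app :: app]>
t=5: <C=(λz. ((λx. 3) z)), E=∅, A=[4], R=[app]>
t=6: <C=((λx. 3) z), E={z↦4}, A=∅, R=[app]>
t=7: <C=z, E={z↦4}, A=∅, R=[app :: app]>
t=8: <C=(λx. 3), E={z↦4}, A=[4], R=[app]>
t=9: <C=3, E={x↦4, z↦4}, A=∅, R=[app]>
t=10: <C=(λq. ((λu. ((λv. 6) q)) (let z = q in q))), E=∅, A=[3], R=∅>
t=11: <C=((λu. ((λv. 6) q)) (let z = q in q)), E={q↦3}, A=∅, R=∅>
t=12: <C=(let z = q in q), E={q↦3}, A=∅, R=[app]>
t=13: <C=q, E={q↦3}, A=∅, R=[let z :: app]>
t=14: <C=q, E={z↦3, q↦3}, A=∅, R=[app]>
t=15: <C=(λu. ((λv. 6) q)), E={q↦3}, A=[3], R=∅>
t=16: <C=((λv. 6) q), E={u↦3, q↦3}, A=∅, R=∅>
t=17: <C=q, E={u↦3, q↦3}, A=∅, R=[app]>
t=18: <C=(λv. 6), E={u↦3, q↦3}, A=[3], R=∅>
t=19: <C=6, E={v↦3, u↦3, q↦3}, A=∅, R=∅>
→ final value 6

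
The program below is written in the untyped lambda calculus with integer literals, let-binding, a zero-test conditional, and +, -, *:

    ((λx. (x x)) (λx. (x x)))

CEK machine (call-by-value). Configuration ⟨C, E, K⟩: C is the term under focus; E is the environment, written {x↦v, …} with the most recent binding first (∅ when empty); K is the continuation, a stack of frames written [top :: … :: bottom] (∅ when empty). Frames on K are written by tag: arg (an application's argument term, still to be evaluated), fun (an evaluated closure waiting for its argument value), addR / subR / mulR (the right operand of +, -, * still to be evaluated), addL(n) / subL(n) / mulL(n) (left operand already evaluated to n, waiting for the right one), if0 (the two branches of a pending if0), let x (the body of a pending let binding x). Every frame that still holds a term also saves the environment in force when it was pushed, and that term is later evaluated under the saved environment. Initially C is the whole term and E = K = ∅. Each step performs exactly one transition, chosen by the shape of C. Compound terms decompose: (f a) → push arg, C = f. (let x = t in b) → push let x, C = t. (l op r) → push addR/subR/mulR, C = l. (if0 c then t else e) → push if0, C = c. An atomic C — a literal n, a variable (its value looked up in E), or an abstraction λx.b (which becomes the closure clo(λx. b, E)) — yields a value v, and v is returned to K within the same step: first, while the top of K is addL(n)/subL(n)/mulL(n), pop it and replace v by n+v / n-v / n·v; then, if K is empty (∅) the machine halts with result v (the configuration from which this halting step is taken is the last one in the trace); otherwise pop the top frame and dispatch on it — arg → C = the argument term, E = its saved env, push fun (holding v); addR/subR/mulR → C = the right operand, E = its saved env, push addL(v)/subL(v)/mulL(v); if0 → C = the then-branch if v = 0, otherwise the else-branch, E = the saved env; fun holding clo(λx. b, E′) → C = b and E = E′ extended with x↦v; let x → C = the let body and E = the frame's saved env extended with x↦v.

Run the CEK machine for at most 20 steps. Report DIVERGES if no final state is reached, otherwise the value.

t=0: <C=((λx. (x x)) (λx. (x x))), E=∅, K=∅>
t=1: <C=(λx. (x x)), E=∅, K=[arg]>
t=2: <C=(λx. (x x)), E=∅, K=[fun]>
t=3: <C=(x x), E={x↦clo(λx. (x x), ∅)}, K=∅>
t=4: <C=x, E={x↦clo(λx. (x x), ∅)}, K=[arg]>
t=5: <C=x, E={x↦clo(λx. (x x), ∅)}, K=[fun]>
… configuration repeats with period 3 (steps 3–5 recur indefinitely) …

Answer: DIVERGES (no final state within 20 steps)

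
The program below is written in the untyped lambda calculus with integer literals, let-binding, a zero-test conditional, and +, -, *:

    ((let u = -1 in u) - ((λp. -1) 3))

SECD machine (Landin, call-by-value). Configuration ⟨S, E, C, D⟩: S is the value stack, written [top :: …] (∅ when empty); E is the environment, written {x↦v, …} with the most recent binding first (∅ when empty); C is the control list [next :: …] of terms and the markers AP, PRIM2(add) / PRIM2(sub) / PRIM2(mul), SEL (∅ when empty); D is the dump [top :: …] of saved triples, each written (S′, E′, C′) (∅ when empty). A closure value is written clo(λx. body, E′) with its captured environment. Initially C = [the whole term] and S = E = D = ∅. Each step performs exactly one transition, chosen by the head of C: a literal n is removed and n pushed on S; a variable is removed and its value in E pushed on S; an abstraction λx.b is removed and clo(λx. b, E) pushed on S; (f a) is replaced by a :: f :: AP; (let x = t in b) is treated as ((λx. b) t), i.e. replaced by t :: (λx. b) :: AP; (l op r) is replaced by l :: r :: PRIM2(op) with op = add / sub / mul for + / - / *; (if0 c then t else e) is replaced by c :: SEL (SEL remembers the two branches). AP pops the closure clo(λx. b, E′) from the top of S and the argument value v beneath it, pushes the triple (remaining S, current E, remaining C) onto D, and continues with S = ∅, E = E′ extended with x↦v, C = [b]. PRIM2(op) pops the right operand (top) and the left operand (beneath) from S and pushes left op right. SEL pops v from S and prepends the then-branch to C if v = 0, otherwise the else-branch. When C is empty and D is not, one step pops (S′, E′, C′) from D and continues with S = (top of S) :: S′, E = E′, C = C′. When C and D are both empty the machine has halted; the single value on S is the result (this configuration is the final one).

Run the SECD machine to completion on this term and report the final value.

Answer: 0

Derivation:
0. <S=∅, E=∅, C=[((let u = -1 in u) - ((λp. -1) 3))], D=∅>
1. <S=∅, E=∅, C=[(let u = -1 in u) :: ((λp. -1) 3) :: PRIM2(sub)], D=∅>
2. <S=∅, E=∅, C=[-1 :: (λu. u) :: AP :: ((λp. -1) 3) :: PRIM2(sub)], D=∅>
3. <S=[-1], E=∅, C=[(λu. u) :: AP :: ((λp. -1) 3) :: PRIM2(sub)], D=∅>
4. <S=[clo(λu. u, ∅) :: -1], E=∅, C=[AP :: ((λp. -1) 3) :: PRIM2(sub)], D=∅>
5. <S=∅, E={u↦-1}, C=[u], D=[(∅, ∅, [((λp. -1) 3) :: PRIM2(sub)])]>
6. <S=[-1], E={u↦-1}, C=∅, D=[(∅, ∅, [((λp. -1) 3) :: PRIM2(sub)])]>
7. <S=[-1], E=∅, C=[((λp. -1) 3) :: PRIM2(sub)], D=∅>
8. <S=[-1], E=∅, C=[3 :: (λp. -1) :: AP :: PRIM2(sub)], D=∅>
9. <S=[3 :: -1], E=∅, C=[(λp. -1) :: AP :: PRIM2(sub)], D=∅>
10. <S=[clo(λp. -1, ∅) :: 3 :: -1], E=∅, C=[AP :: PRIM2(sub)], D=∅>
11. <S=∅, E={p↦3}, C=[-1], D=[([-1], ∅, [PRIM2(sub)])]>
12. <S=[-1], E={p↦3}, C=∅, D=[([-1], ∅, [PRIM2(sub)])]>
13. <S=[-1 :: -1], E=∅, C=[PRIM2(sub)], D=∅>
14. <S=[0], E=∅, C=∅, D=∅>
→ final value 0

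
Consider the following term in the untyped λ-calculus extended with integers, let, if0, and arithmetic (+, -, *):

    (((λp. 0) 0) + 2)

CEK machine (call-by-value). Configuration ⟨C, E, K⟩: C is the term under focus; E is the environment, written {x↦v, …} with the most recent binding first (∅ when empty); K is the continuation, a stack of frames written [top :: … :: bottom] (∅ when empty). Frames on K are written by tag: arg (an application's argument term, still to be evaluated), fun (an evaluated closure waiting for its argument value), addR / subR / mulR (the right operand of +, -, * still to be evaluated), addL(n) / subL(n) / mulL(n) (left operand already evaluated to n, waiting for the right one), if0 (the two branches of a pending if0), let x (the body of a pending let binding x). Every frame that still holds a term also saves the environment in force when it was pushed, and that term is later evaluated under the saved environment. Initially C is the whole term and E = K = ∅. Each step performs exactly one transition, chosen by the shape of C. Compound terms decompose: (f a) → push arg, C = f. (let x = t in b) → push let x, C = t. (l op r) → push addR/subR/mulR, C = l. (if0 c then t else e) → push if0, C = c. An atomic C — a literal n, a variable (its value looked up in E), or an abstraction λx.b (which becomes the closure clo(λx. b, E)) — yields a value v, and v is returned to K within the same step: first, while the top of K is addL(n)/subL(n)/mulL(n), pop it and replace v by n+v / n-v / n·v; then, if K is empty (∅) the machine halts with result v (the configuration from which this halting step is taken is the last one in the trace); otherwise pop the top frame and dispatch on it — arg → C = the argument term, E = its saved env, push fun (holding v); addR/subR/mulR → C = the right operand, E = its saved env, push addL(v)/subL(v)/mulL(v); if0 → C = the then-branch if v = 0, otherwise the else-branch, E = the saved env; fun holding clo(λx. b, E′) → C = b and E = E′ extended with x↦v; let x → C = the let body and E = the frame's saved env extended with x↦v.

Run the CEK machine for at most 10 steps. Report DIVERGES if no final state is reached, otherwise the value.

[0] <C=(((λp. 0) 0) + 2), E=∅, K=∅>
[1] <C=((λp. 0) 0), E=∅, K=[addR]>
[2] <C=(λp. 0), E=∅, K=[arg :: addR]>
[3] <C=0, E=∅, K=[fun :: addR]>
[4] <C=0, E={p↦0}, K=[addR]>
[5] <C=2, E=∅, K=[addL(0)]>
→ final value 2

Answer: 2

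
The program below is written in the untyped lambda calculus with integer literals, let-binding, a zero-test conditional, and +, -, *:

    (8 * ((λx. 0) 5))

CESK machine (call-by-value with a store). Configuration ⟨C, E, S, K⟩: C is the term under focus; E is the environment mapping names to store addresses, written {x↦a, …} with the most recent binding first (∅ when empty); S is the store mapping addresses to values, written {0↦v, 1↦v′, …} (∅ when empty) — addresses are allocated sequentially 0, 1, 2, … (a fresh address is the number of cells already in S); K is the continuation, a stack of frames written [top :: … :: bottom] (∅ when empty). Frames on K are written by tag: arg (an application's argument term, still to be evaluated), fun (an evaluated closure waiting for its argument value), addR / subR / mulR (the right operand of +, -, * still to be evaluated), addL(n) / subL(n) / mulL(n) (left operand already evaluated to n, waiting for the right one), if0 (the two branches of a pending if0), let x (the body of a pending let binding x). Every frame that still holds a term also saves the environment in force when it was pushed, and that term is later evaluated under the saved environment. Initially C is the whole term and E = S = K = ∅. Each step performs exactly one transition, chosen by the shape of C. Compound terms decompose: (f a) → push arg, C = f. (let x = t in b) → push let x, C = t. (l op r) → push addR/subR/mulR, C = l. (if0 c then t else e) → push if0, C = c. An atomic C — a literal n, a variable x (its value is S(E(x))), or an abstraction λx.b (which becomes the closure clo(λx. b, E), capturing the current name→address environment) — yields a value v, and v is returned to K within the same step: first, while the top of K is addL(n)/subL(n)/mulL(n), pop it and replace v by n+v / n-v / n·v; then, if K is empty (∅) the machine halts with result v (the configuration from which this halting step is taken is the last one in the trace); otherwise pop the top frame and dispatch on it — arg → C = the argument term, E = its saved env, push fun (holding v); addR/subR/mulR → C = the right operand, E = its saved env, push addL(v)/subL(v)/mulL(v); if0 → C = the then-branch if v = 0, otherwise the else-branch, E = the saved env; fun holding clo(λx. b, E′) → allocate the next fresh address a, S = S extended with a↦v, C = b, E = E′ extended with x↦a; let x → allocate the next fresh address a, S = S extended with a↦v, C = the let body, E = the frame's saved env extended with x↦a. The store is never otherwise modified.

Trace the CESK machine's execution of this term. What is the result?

Answer: 0

Derivation:
0. [C=(8 * ((λx. 0) 5)) | E=∅ | S=∅ | K=∅]
1. [C=8 | E=∅ | S=∅ | K=[mulR]]
2. [C=((λx. 0) 5) | E=∅ | S=∅ | K=[mulL(8)]]
3. [C=(λx. 0) | E=∅ | S=∅ | K=[arg :: mulL(8)]]
4. [C=5 | E=∅ | S=∅ | K=[fun :: mulL(8)]]
5. [C=0 | E={x↦0} | S={0↦5} | K=[mulL(8)]]
→ final value 0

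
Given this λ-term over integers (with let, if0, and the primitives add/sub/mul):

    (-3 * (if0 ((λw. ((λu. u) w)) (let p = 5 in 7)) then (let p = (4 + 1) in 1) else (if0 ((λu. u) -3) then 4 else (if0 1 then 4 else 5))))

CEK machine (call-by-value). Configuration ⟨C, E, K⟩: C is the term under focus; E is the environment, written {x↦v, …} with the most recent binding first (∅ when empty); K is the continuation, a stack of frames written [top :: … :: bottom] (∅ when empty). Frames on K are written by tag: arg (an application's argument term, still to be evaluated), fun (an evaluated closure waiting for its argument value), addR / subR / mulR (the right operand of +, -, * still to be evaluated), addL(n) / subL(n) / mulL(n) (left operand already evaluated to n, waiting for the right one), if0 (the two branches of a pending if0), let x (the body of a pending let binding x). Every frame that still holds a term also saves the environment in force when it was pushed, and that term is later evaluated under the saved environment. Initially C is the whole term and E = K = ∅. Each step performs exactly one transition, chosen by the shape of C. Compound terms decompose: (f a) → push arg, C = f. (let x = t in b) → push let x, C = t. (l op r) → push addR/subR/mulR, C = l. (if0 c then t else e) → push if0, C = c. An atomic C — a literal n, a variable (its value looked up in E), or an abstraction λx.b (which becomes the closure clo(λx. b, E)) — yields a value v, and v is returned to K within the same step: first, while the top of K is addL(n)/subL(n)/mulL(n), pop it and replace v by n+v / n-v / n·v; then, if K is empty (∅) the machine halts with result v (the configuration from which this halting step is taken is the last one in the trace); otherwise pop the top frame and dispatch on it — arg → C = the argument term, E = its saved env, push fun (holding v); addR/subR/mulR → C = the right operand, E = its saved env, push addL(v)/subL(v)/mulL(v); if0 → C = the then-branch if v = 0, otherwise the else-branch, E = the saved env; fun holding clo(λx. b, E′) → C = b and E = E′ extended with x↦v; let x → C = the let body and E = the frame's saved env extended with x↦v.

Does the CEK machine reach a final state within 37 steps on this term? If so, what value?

t=0: <C=(-3 * (if0 ((λw. ((λu. u) w)) (let p = 5 in 7)) then (let p = (4 + 1) in 1) else (if0 ((λu. u) -3) then 4 else (if0 1 then 4 else 5)))), E=∅, K=∅>
t=1: <C=-3, E=∅, K=[mulR]>
t=2: <C=(if0 ((λw. ((λu. u) w)) (let p = 5 in 7)) then (let p = (4 + 1) in 1) else (if0 ((λu. u) -3) then 4 else (if0 1 then 4 else 5))), E=∅, K=[mulL(-3)]>
t=3: <C=((λw. ((λu. u) w)) (let p = 5 in 7)), E=∅, K=[if0 :: mulL(-3)]>
t=4: <C=(λw. ((λu. u) w)), E=∅, K=[arg :: if0 :: mulL(-3)]>
t=5: <C=(let p = 5 in 7), E=∅, K=[fun :: if0 :: mulL(-3)]>
t=6: <C=5, E=∅, K=[let p :: fun :: if0 :: mulL(-3)]>
t=7: <C=7, E={p↦5}, K=[fun :: if0 :: mulL(-3)]>
t=8: <C=((λu. u) w), E={w↦7}, K=[if0 :: mulL(-3)]>
t=9: <C=(λu. u), E={w↦7}, K=[arg :: if0 :: mulL(-3)]>
t=10: <C=w, E={w↦7}, K=[fun :: if0 :: mulL(-3)]>
t=11: <C=u, E={u↦7, w↦7}, K=[if0 :: mulL(-3)]>
t=12: <C=(if0 ((λu. u) -3) then 4 else (if0 1 then 4 else 5)), E=∅, K=[mulL(-3)]>
t=13: <C=((λu. u) -3), E=∅, K=[if0 :: mulL(-3)]>
t=14: <C=(λu. u), E=∅, K=[arg :: if0 :: mulL(-3)]>
t=15: <C=-3, E=∅, K=[fun :: if0 :: mulL(-3)]>
t=16: <C=u, E={u↦-3}, K=[if0 :: mulL(-3)]>
t=17: <C=(if0 1 then 4 else 5), E=∅, K=[mulL(-3)]>
t=18: <C=1, E=∅, K=[if0 :: mulL(-3)]>
t=19: <C=5, E=∅, K=[mulL(-3)]>
→ final value -15

Answer: -15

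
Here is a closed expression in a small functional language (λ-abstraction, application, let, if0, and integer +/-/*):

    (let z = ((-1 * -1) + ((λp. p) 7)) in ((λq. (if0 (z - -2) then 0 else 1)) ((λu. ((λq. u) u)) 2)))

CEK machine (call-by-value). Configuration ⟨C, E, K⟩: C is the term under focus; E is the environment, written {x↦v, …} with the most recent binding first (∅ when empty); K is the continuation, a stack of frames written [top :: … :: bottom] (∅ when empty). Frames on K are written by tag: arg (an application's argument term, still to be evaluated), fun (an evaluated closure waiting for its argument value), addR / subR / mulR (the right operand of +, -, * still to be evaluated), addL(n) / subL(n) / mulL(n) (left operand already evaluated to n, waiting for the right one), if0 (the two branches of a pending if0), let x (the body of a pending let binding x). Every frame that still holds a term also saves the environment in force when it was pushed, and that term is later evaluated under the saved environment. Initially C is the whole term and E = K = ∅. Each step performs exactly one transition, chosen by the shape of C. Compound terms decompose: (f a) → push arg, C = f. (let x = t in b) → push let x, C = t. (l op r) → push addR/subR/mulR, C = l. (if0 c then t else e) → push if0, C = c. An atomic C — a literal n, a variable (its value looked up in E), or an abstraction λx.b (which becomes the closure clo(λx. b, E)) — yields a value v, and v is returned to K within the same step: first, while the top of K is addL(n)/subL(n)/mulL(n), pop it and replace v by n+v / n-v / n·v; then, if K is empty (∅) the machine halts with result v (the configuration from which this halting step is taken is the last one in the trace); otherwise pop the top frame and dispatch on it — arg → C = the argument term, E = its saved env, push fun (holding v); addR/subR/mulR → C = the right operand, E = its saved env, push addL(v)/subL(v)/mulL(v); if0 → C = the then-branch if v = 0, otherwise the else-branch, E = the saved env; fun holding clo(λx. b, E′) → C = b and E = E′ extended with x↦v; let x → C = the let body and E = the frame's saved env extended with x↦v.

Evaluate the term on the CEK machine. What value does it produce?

[0] [C=(let z = ((-1 * -1) + ((λp. p) 7)) in ((λq. (if0 (z - -2) then 0 else 1)) ((λu. ((λq. u) u)) 2))) | E=∅ | K=∅]
[1] [C=((-1 * -1) + ((λp. p) 7)) | E=∅ | K=[let z]]
[2] [C=(-1 * -1) | E=∅ | K=[addR :: let z]]
[3] [C=-1 | E=∅ | K=[mulR :: addR :: let z]]
[4] [C=-1 | E=∅ | K=[mulL(-1) :: addR :: let z]]
[5] [C=((λp. p) 7) | E=∅ | K=[addL(1) :: let z]]
[6] [C=(λp. p) | E=∅ | K=[arg :: addL(1) :: let z]]
[7] [C=7 | E=∅ | K=[fun :: addL(1) :: let z]]
[8] [C=p | E={p↦7} | K=[addL(1) :: let z]]
[9] [C=((λq. (if0 (z - -2) then 0 else 1)) ((λu. ((λq. u) u)) 2)) | E={z↦8} | K=∅]
[10] [C=(λq. (if0 (z - -2) then 0 else 1)) | E={z↦8} | K=[arg]]
[11] [C=((λu. ((λq. u) u)) 2) | E={z↦8} | K=[fun]]
[12] [C=(λu. ((λq. u) u)) | E={z↦8} | K=[arg :: fun]]
[13] [C=2 | E={z↦8} | K=[fun :: fun]]
[14] [C=((λq. u) u) | E={u↦2, z↦8} | K=[fun]]
[15] [C=(λq. u) | E={u↦2, z↦8} | K=[arg :: fun]]
[16] [C=u | E={u↦2, z↦8} | K=[fun :: fun]]
[17] [C=u | E={q↦2, u↦2, z↦8} | K=[fun]]
[18] [C=(if0 (z - -2) then 0 else 1) | E={q↦2, z↦8} | K=∅]
[19] [C=(z - -2) | E={q↦2, z↦8} | K=[if0]]
[20] [C=z | E={q↦2, z↦8} | K=[subR :: if0]]
[21] [C=-2 | E={q↦2, z↦8} | K=[subL(8) :: if0]]
[22] [C=1 | E={q↦2, z↦8} | K=∅]
→ final value 1

Answer: 1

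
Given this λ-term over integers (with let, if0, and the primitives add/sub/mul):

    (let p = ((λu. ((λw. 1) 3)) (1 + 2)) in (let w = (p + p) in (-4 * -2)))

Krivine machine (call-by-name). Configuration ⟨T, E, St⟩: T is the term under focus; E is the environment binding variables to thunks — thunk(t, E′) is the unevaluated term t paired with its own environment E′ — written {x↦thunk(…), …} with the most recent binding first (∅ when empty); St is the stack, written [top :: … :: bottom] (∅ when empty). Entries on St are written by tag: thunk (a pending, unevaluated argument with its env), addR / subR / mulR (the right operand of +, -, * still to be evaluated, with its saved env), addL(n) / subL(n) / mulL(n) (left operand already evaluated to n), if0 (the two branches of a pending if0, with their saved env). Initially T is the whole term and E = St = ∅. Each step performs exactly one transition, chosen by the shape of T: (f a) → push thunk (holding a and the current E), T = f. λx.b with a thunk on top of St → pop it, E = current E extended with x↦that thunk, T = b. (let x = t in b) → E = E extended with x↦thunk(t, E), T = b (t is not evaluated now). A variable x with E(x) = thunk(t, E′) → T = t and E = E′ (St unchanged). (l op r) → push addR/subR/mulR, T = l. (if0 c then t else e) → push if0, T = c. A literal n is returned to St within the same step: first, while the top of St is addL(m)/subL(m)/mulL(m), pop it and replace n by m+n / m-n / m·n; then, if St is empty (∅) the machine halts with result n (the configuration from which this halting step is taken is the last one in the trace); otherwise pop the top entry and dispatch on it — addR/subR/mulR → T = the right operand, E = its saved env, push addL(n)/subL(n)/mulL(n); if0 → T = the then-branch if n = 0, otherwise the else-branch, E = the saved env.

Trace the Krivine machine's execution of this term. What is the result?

step 0: ⟨T=(let p = ((λu. ((λw. 1) 3)) (1 + 2)) in (let w = (p + p) in (-4 * -2))); E=∅; St=∅⟩
step 1: ⟨T=(let w = (p + p) in (-4 * -2)); E={p↦thunk(((λu. ((λw. 1) 3)) (1 + 2)), ∅)}; St=∅⟩
step 2: ⟨T=(-4 * -2); E={w↦thunk((p + p), {p↦thunk(((λu. ((λw. 1) 3)) (1 + 2)), ∅)}), p↦thunk(((λu. ((λw. 1) 3)) (1 + 2)), ∅)}; St=∅⟩
step 3: ⟨T=-4; E={w↦thunk((p + p), {p↦thunk(((λu. ((λw. 1) 3)) (1 + 2)), ∅)}), p↦thunk(((λu. ((λw. 1) 3)) (1 + 2)), ∅)}; St=[mulR]⟩
step 4: ⟨T=-2; E={w↦thunk((p + p), {p↦thunk(((λu. ((λw. 1) 3)) (1 + 2)), ∅)}), p↦thunk(((λu. ((λw. 1) 3)) (1 + 2)), ∅)}; St=[mulL(-4)]⟩
→ final value 8

Answer: 8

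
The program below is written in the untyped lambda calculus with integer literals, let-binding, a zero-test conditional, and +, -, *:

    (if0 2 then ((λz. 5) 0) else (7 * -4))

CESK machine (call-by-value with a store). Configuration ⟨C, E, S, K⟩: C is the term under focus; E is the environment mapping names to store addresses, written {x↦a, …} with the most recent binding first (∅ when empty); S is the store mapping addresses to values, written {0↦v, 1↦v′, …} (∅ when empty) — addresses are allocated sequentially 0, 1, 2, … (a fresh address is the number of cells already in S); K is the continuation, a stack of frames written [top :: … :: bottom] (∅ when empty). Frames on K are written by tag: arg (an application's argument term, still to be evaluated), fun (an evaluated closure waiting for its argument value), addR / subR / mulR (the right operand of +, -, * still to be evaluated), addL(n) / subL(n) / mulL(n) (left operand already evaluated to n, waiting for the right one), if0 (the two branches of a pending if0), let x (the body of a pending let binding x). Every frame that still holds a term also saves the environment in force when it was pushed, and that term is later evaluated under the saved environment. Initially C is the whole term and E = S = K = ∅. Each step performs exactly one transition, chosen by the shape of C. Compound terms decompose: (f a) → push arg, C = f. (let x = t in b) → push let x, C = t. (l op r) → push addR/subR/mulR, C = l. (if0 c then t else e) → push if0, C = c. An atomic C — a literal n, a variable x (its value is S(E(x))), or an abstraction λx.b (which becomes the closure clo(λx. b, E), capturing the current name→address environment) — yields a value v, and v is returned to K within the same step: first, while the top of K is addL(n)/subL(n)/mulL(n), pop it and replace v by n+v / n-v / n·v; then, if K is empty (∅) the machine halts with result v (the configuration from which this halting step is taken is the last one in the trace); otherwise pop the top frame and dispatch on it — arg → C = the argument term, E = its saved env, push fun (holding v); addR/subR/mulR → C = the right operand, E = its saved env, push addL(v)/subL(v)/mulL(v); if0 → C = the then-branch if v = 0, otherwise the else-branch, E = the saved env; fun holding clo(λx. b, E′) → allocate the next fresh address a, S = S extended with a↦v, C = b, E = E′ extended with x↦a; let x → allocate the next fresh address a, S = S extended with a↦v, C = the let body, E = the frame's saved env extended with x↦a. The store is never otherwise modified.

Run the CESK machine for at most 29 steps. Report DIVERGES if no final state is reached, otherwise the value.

[0] <C=(if0 2 then ((λz. 5) 0) else (7 * -4)), E=∅, S=∅, K=∅>
[1] <C=2, E=∅, S=∅, K=[if0]>
[2] <C=(7 * -4), E=∅, S=∅, K=∅>
[3] <C=7, E=∅, S=∅, K=[mulR]>
[4] <C=-4, E=∅, S=∅, K=[mulL(7)]>
→ final value -28

Answer: -28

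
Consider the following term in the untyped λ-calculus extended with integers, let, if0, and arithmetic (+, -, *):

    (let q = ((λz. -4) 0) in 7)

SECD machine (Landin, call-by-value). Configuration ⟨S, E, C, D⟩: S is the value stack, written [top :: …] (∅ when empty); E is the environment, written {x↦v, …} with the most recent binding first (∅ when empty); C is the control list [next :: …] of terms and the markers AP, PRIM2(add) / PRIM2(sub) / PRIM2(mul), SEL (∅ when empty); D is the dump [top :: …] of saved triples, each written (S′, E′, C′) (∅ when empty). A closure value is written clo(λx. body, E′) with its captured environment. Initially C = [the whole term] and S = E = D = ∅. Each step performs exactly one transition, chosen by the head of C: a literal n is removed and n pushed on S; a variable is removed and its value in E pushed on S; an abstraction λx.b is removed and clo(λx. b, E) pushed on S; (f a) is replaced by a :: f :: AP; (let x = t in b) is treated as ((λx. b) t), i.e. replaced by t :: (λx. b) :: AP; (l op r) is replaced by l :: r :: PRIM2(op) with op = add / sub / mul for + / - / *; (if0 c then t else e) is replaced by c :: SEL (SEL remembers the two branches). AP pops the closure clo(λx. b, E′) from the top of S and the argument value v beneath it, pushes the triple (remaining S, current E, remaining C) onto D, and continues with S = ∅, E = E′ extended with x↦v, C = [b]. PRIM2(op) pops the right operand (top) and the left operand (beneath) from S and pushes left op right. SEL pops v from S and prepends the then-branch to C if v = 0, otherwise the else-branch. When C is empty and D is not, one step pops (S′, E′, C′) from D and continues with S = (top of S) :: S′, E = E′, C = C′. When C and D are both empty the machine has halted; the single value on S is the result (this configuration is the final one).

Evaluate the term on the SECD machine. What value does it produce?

Answer: 7

Derivation:
[0] [S=∅ | E=∅ | C=[(let q = ((λz. -4) 0) in 7)] | D=∅]
[1] [S=∅ | E=∅ | C=[((λz. -4) 0) :: (λq. 7) :: AP] | D=∅]
[2] [S=∅ | E=∅ | C=[0 :: (λz. -4) :: AP :: (λq. 7) :: AP] | D=∅]
[3] [S=[0] | E=∅ | C=[(λz. -4) :: AP :: (λq. 7) :: AP] | D=∅]
[4] [S=[clo(λz. -4, ∅) :: 0] | E=∅ | C=[AP :: (λq. 7) :: AP] | D=∅]
[5] [S=∅ | E={z↦0} | C=[-4] | D=[(∅, ∅, [(λq. 7) :: AP])]]
[6] [S=[-4] | E={z↦0} | C=∅ | D=[(∅, ∅, [(λq. 7) :: AP])]]
[7] [S=[-4] | E=∅ | C=[(λq. 7) :: AP] | D=∅]
[8] [S=[clo(λq. 7, ∅) :: -4] | E=∅ | C=[AP] | D=∅]
[9] [S=∅ | E={q↦-4} | C=[7] | D=[(∅, ∅, ∅)]]
[10] [S=[7] | E={q↦-4} | C=∅ | D=[(∅, ∅, ∅)]]
[11] [S=[7] | E=∅ | C=∅ | D=∅]
→ final value 7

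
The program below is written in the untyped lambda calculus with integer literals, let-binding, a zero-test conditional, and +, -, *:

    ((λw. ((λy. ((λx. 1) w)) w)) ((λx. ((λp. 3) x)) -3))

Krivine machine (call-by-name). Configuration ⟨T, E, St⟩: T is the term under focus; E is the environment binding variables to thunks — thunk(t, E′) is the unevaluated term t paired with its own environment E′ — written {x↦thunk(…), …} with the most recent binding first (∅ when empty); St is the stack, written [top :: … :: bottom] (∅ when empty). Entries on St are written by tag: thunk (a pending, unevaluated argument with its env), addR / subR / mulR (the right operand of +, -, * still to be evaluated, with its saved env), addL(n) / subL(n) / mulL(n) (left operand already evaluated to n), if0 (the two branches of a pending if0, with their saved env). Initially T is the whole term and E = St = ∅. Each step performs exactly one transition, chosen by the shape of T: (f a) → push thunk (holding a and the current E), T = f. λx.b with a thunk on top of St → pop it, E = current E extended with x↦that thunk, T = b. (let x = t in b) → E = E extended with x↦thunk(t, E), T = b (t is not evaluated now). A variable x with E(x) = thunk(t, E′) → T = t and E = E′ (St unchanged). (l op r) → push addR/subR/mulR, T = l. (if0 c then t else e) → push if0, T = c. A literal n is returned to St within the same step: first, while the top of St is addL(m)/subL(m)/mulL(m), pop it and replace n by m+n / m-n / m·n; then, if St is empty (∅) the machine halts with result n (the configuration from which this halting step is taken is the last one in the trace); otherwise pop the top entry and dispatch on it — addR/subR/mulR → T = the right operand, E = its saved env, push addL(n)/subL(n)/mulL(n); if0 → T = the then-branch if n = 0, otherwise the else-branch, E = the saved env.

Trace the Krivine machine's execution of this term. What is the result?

Answer: 1

Derivation:
step 0: <T=((λw. ((λy. ((λx. 1) w)) w)) ((λx. ((λp. 3) x)) -3)), E=∅, St=∅>
step 1: <T=(λw. ((λy. ((λx. 1) w)) w)), E=∅, St=[thunk]>
step 2: <T=((λy. ((λx. 1) w)) w), E={w↦thunk(((λx. ((λp. 3) x)) -3), ∅)}, St=∅>
step 3: <T=(λy. ((λx. 1) w)), E={w↦thunk(((λx. ((λp. 3) x)) -3), ∅)}, St=[thunk]>
step 4: <T=((λx. 1) w), E={y↦thunk(w, {w↦thunk(((λx. ((λp. 3) x)) -3), ∅)}), w↦thunk(((λx. ((λp. 3) x)) -3), ∅)}, St=∅>
step 5: <T=(λx. 1), E={y↦thunk(w, {w↦thunk(((λx. ((λp. 3) x)) -3), ∅)}), w↦thunk(((λx. ((λp. 3) x)) -3), ∅)}, St=[thunk]>
step 6: <T=1, E={x↦thunk(w, {y↦thunk(w, {w↦thunk(((λx. ((λp. 3) x)) -3), ∅)}), w↦thunk(((λx. ((λp. 3) x)) -3), ∅)}), y↦thunk(w, {w↦thunk(((λx. ((λp. 3) x)) -3), ∅)}), w↦thunk(((λx. ((λp. 3) x)) -3), ∅)}, St=∅>
→ final value 1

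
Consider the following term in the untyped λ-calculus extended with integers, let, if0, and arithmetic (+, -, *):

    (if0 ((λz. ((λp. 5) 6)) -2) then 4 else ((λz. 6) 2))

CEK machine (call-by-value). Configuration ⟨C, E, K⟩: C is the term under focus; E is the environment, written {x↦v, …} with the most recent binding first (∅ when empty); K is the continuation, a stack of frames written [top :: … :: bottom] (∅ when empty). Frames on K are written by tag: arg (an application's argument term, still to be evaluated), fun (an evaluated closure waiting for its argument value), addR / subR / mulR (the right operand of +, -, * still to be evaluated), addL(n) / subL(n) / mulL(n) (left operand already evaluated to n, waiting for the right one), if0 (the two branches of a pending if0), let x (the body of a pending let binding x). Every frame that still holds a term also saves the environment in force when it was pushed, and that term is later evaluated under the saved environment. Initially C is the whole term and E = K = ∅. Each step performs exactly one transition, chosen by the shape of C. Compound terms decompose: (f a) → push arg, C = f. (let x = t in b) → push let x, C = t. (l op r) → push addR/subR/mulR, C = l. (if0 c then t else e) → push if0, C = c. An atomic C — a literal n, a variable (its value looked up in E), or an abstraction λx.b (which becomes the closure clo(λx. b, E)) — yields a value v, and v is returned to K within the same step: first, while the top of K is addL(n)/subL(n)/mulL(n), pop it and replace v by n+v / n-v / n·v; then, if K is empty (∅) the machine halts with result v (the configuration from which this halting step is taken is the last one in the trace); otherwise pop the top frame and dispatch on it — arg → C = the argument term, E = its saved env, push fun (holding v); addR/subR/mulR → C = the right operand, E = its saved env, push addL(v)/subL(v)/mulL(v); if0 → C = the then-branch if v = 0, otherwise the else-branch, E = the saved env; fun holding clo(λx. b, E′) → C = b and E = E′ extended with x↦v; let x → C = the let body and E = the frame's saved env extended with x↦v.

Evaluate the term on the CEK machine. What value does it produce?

Answer: 6

Derivation:
step 0: [C=(if0 ((λz. ((λp. 5) 6)) -2) then 4 else ((λz. 6) 2)) | E=∅ | K=∅]
step 1: [C=((λz. ((λp. 5) 6)) -2) | E=∅ | K=[if0]]
step 2: [C=(λz. ((λp. 5) 6)) | E=∅ | K=[arg :: if0]]
step 3: [C=-2 | E=∅ | K=[fun :: if0]]
step 4: [C=((λp. 5) 6) | E={z↦-2} | K=[if0]]
step 5: [C=(λp. 5) | E={z↦-2} | K=[arg :: if0]]
step 6: [C=6 | E={z↦-2} | K=[fun :: if0]]
step 7: [C=5 | E={p↦6, z↦-2} | K=[if0]]
step 8: [C=((λz. 6) 2) | E=∅ | K=∅]
step 9: [C=(λz. 6) | E=∅ | K=[arg]]
step 10: [C=2 | E=∅ | K=[fun]]
step 11: [C=6 | E={z↦2} | K=∅]
→ final value 6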